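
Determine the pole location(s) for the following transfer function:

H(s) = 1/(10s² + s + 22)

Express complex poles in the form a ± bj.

Discriminant = 1² - 4×10×22 = 1 - 880 = -879 < 0, so the poles are a complex conjugate pair s = (-1 ± j√879)/(2×10). Real part = -1/(2×10) = -1/20 = -0.05; imaginary part = ±√879/(2×10) ≈ 1.4824. Poles: s = -0.05 ± 1.4824j.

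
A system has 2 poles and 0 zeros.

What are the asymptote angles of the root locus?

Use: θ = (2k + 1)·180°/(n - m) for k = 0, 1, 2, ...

n - m = 2 - 0 = 2. Angles: θk = (2k + 1)·180°/2 = 90°, 270°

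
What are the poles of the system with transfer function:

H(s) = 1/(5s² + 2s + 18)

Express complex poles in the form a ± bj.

Discriminant = 2² - 4×5×18 = 4 - 360 = -356 < 0, so the poles are a complex conjugate pair s = (-2 ± j√356)/(2×5). Real part = -2/(2×5) = -2/10 = -0.2; imaginary part = ±√356/(2×5) ≈ 1.8868. Poles: s = -0.2 ± 1.8868j.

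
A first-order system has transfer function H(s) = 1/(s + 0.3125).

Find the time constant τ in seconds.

For H(s) = 1/(s + 1/τ), the pole is at -1/τ = -0.3125, so τ = 1/0.3125 = 3.2 s.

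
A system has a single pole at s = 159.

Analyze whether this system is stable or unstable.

Pole at s = 159 is in the right half-plane. Unstable.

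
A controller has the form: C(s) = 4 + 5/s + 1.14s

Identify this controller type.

This is a Proportional-Integral-Derivative (PID) controller.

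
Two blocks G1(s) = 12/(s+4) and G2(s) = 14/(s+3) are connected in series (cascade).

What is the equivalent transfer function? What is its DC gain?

Series: multiply transfer functions. G_eq = 12/(s+4) × 14/(s+3) = 168/((s+4)(s+3)). DC gain = 168/(4×3) = 14.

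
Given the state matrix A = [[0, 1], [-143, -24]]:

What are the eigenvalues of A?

det(A - λI) = λ² - (-24)λ + 143 = (λ - (-13))(λ - (-11)). Eigenvalues: -13, -11.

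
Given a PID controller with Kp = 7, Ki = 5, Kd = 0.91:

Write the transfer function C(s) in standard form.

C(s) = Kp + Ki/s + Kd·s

Substituting values: C(s) = 7 + 5/s + 0.91s = (0.91s² + 7s + 5)/s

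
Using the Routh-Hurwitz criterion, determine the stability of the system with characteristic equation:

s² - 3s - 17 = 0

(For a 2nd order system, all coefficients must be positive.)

Coefficients: 1, -3, -17. b=-3, c=-17 not positive, so system is unstable.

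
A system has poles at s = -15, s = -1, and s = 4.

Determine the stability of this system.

Pole(s) at s = 4 are not in the left half-plane. System is unstable.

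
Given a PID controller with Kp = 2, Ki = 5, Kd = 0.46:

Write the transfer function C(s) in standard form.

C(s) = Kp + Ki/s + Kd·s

Substituting values: C(s) = 2 + 5/s + 0.46s = (0.46s² + 2s + 5)/s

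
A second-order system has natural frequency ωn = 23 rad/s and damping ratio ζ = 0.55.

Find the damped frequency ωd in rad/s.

ωd = ωn√(1 - ζ²) = 23√(1 - 0.55²) = 19.21 rad/s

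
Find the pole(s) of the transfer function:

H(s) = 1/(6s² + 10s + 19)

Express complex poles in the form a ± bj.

Discriminant = 10² - 4×6×19 = 100 - 456 = -356 < 0, so the poles are a complex conjugate pair s = (-10 ± j√356)/(2×6). Real part = -10/(2×6) = -10/12 ≈ -0.8333; imaginary part = ±√356/(2×6) ≈ 1.5723. Poles: s = -0.8333 ± 1.5723j.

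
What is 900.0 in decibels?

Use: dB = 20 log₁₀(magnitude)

dB = 20 log₁₀(900.0) = 59.1 dB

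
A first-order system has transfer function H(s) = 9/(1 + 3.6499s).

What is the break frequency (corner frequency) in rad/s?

Corner frequency = 1/τ = 1/3.6499 = 0.274 rad/s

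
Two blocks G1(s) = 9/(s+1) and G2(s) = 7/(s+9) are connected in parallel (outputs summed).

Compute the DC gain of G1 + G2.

Parallel: G_eq = G1 + G2. DC gain = G1(0) + G2(0) = 9/1 + 7/9 = 9 + 0.7778 = 9.7778.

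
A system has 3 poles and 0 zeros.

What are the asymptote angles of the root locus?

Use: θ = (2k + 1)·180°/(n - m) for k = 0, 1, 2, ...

n - m = 3 - 0 = 3. Angles: θk = (2k + 1)·180°/3 = 60°, 180°, 300°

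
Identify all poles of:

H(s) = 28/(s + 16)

Pole is where denominator = 0: s + 16 = 0, so s = -16.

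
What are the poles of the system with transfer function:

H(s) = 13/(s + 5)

Pole is where denominator = 0: s + 5 = 0, so s = -5.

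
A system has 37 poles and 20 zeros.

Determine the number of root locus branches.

Root locus has n branches where n = number of poles = 37.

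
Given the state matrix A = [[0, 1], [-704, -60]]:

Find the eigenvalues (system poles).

det(A - λI) = λ² - (-60)λ + 704 = (λ - (-44))(λ - (-16)). Eigenvalues: -44, -16.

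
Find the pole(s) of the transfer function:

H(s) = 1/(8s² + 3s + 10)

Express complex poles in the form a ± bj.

Discriminant = 3² - 4×8×10 = 9 - 320 = -311 < 0, so the poles are a complex conjugate pair s = (-3 ± j√311)/(2×8). Real part = -3/(2×8) = -3/16 = -0.1875; imaginary part = ±√311/(2×8) ≈ 1.1022. Poles: s = -0.1875 ± 1.1022j.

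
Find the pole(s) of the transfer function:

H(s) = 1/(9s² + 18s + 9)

Discriminant = 18² - 4×9×9 = 324 - 324 = 0, so there is a repeated real pole at s = -18/(2×9) = -18/18 = -1. Pole: s = -1 (repeated, multiplicity 2).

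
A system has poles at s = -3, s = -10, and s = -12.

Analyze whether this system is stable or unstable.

All poles are in the left half-plane. System is stable.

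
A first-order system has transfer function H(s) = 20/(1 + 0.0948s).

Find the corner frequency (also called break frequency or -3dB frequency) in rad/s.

Corner frequency = 1/τ = 1/0.0948 = 10.549 rad/s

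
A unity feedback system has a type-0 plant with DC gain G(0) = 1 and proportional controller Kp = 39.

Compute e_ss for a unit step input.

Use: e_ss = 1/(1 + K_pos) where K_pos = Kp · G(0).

K_pos = Kp · G(0) = 39 × 1 = 39. e_ss = 1/(1 + 39) = 0.025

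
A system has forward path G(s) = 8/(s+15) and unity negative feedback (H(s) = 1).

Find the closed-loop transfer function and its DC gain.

T(s) = G/(1+GH) = [8/(s+15)] / [1 + 8/(s+15)] = 8/(s+15+8) = 8/(s+23). DC gain = 8/23 = 0.3478.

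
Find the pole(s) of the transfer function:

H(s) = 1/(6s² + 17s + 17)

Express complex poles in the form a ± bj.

Discriminant = 17² - 4×6×17 = 289 - 408 = -119 < 0, so the poles are a complex conjugate pair s = (-17 ± j√119)/(2×6). Real part = -17/(2×6) = -17/12 ≈ -1.4167; imaginary part = ±√119/(2×6) ≈ 0.9091. Poles: s = -1.4167 ± 0.9091j.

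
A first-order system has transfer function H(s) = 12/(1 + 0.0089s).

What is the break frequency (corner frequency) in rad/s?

Corner frequency = 1/τ = 1/0.0089 = 112.36 rad/s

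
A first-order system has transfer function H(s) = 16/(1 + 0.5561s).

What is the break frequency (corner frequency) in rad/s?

Corner frequency = 1/τ = 1/0.5561 = 1.798 rad/s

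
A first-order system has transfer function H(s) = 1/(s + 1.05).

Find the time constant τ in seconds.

For H(s) = 1/(s + 1/τ), the pole is at -1/τ = -1.05, so τ = 1/1.05 = 0.9524 s.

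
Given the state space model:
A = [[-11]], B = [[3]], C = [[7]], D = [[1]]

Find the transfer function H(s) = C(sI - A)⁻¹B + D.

(sI - A)⁻¹ = 1/(s + 11). H(s) = 7×3/(s + 11) + 1 = (s + 32)/(s + 11).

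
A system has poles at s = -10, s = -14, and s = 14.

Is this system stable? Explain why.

Pole(s) at s = 14 are not in the left half-plane. System is unstable.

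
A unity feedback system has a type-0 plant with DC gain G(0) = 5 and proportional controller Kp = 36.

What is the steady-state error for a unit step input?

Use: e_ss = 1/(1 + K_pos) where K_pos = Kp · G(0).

K_pos = Kp · G(0) = 36 × 5 = 180. e_ss = 1/(1 + 180) = 0.0055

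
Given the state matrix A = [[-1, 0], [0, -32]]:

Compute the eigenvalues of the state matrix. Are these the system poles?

For diagonal matrix, eigenvalues are diagonal entries: λ₁ = -1, λ₂ = -32. Eigenvalues of A = system poles.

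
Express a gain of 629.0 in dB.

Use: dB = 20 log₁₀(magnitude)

dB = 20 log₁₀(629.0) = 56.0 dB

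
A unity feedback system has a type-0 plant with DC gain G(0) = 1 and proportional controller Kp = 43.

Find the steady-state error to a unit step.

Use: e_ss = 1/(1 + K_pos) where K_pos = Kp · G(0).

K_pos = Kp · G(0) = 43 × 1 = 43. e_ss = 1/(1 + 43) = 0.0227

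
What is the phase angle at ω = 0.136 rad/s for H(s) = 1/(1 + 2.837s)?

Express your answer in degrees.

Phase = -arctan(ωτ) = -arctan(0.136 × 2.837) = -21.1°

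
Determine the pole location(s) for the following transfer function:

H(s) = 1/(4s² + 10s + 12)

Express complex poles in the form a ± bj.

Discriminant = 10² - 4×4×12 = 100 - 192 = -92 < 0, so the poles are a complex conjugate pair s = (-10 ± j√92)/(2×4). Real part = -10/(2×4) = -10/8 = -1.25; imaginary part = ±√92/(2×4) ≈ 1.1990. Poles: s = -1.25 ± 1.1990j.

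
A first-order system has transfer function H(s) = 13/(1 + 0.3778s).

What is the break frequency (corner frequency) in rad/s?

Corner frequency = 1/τ = 1/0.3778 = 2.647 rad/s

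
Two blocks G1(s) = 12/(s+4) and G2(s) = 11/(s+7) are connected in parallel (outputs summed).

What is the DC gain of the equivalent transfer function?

Parallel: G_eq = G1 + G2. DC gain = G1(0) + G2(0) = 12/4 + 11/7 = 3 + 1.5714 = 4.5714.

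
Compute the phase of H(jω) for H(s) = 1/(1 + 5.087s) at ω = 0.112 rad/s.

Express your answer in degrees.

Phase = -arctan(ωτ) = -arctan(0.112 × 5.087) = -29.7°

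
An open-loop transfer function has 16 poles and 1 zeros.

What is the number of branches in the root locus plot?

Root locus has n branches where n = number of poles = 16.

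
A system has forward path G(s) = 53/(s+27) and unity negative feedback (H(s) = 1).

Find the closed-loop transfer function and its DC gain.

T(s) = G/(1+GH) = [53/(s+27)] / [1 + 53/(s+27)] = 53/(s+27+53) = 53/(s+80). DC gain = 53/80 = 0.6625.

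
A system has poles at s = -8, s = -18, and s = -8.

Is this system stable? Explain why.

All poles are in the left half-plane. System is stable.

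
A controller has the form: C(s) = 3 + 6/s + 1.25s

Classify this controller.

This is a Proportional-Integral-Derivative (PID) controller.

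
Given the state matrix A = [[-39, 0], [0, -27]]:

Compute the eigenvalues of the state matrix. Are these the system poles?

For diagonal matrix, eigenvalues are diagonal entries: λ₁ = -39, λ₂ = -27. Eigenvalues of A = system poles.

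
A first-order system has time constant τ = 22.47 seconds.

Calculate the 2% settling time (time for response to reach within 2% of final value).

For first-order system, 2% settling time ≈ 4τ = 4 × 22.47 = 89.88 s.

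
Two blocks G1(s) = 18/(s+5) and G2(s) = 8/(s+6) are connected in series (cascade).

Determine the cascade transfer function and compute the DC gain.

Series: multiply transfer functions. G_eq = 18/(s+5) × 8/(s+6) = 144/((s+5)(s+6)). DC gain = 144/(5×6) = 4.8.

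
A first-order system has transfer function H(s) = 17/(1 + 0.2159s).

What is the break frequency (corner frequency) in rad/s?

Corner frequency = 1/τ = 1/0.2159 = 4.632 rad/s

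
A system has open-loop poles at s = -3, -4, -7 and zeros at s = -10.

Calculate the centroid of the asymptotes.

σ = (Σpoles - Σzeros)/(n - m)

σ = (Σpoles - Σzeros)/(n - m) = (-14 - (-10))/(3 - 1) = -4/2 = -2.0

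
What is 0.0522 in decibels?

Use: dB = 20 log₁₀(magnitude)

dB = 20 log₁₀(0.0522) = -25.6 dB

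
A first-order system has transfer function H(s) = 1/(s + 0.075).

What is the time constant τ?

For H(s) = 1/(s + 1/τ), the pole is at -1/τ = -0.075, so τ = 1/0.075 = 13.3333 s.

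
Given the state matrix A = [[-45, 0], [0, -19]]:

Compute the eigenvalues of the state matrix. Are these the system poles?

For diagonal matrix, eigenvalues are diagonal entries: λ₁ = -45, λ₂ = -19. Eigenvalues of A = system poles.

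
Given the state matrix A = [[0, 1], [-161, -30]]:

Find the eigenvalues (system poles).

det(A - λI) = λ² - (-30)λ + 161 = (λ - (-23))(λ - (-7)). Eigenvalues: -23, -7.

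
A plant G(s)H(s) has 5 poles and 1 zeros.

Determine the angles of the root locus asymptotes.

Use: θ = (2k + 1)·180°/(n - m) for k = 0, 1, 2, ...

n - m = 5 - 1 = 4. Angles: θk = (2k + 1)·180°/4 = 45°, 135°, 225°, 315°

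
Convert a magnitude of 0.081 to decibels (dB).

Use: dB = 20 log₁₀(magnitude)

dB = 20 log₁₀(0.081) = -21.8 dB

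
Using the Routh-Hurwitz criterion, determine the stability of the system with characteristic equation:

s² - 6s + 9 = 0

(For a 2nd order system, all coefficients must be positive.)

Coefficients: 1, -6, 9. b=-6 not positive, so system is unstable.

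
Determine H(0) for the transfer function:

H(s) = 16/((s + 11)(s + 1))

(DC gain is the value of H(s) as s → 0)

DC gain = H(0) = 16/(11 × 1) = 16/11 = 1.4545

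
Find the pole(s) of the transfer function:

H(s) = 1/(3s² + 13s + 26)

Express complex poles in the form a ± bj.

Discriminant = 13² - 4×3×26 = 169 - 312 = -143 < 0, so the poles are a complex conjugate pair s = (-13 ± j√143)/(2×3). Real part = -13/(2×3) = -13/6 ≈ -2.1667; imaginary part = ±√143/(2×3) ≈ 1.9930. Poles: s = -2.1667 ± 1.9930j.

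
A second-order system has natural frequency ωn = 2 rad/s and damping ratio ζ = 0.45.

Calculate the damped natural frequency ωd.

ωd = ωn√(1 - ζ²) = 2√(1 - 0.45²) = 1.79 rad/s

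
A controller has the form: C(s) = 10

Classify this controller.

This is a Proportional (P) controller.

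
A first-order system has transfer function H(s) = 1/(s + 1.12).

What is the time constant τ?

For H(s) = 1/(s + 1/τ), the pole is at -1/τ = -1.12, so τ = 1/1.12 = 0.8929 s.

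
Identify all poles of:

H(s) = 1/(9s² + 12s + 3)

Discriminant = 12² - 4×9×3 = 144 - 108 = 36 > 0, so two distinct real poles. Using quadratic formula: s = (-12 ± √36)/(2×9) = (-12 ± √36)/18, with √36 = 6. s₁ = -6/18 ≈ -0.3333, s₂ = -18/18 = -1. Poles: s₁ = -0.3333, s₂ = -1.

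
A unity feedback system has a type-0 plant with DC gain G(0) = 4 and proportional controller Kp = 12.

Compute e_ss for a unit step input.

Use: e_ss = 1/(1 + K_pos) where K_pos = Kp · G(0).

K_pos = Kp · G(0) = 12 × 4 = 48. e_ss = 1/(1 + 48) = 0.0204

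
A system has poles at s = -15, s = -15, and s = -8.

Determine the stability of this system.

All poles are in the left half-plane. System is stable.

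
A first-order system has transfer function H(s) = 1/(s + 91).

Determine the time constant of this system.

For H(s) = 1/(s + 1/τ), the pole is at -1/τ = -91, so τ = 1/91 = 0.0110 s.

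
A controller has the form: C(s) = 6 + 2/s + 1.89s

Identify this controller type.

This is a Proportional-Integral-Derivative (PID) controller.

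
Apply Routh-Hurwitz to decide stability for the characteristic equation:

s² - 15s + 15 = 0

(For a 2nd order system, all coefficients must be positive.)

Coefficients: 1, -15, 15. b=-15 not positive, so system is unstable.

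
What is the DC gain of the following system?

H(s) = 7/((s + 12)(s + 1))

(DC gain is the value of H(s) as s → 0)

DC gain = H(0) = 7/(12 × 1) = 7/12 = 0.5833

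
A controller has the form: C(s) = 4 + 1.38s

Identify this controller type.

This is a Proportional-Derivative (PD) controller.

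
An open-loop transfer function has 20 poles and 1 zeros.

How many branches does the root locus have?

Root locus has n branches where n = number of poles = 20.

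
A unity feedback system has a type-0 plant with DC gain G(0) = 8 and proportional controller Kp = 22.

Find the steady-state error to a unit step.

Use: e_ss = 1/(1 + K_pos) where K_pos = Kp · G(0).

K_pos = Kp · G(0) = 22 × 8 = 176. e_ss = 1/(1 + 176) = 0.0056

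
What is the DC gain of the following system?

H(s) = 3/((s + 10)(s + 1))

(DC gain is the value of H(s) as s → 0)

DC gain = H(0) = 3/(10 × 1) = 3/10 = 0.3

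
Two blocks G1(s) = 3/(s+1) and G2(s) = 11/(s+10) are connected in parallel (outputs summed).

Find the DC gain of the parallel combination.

Parallel: G_eq = G1 + G2. DC gain = G1(0) + G2(0) = 3/1 + 11/10 = 3 + 1.1 = 4.1.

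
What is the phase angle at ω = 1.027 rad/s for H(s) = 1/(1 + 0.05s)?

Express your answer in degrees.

Phase = -arctan(ωτ) = -arctan(1.027 × 0.05) = -2.9°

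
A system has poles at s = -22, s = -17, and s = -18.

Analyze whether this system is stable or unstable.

All poles are in the left half-plane. System is stable.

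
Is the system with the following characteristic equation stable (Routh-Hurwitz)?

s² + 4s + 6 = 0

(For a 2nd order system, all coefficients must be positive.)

Coefficients: 1, 4, 6. All positive, so system is stable.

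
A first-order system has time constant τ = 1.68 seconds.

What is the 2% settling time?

For first-order system, 2% settling time ≈ 4τ = 4 × 1.68 = 6.72 s.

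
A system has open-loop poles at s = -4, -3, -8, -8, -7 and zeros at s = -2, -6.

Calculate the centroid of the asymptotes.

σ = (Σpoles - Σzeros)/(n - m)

σ = (Σpoles - Σzeros)/(n - m) = (-30 - (-8))/(5 - 2) = -22/3 = -7.33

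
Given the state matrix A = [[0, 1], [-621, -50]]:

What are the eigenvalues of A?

det(A - λI) = λ² - (-50)λ + 621 = (λ - (-23))(λ - (-27)). Eigenvalues: -23, -27.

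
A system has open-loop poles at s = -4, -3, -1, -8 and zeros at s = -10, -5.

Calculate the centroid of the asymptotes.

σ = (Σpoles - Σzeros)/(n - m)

σ = (Σpoles - Σzeros)/(n - m) = (-16 - (-15))/(4 - 2) = -1/2 = -0.5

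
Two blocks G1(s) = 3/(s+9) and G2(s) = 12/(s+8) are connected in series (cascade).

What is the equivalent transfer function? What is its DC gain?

Series: multiply transfer functions. G_eq = 3/(s+9) × 12/(s+8) = 36/((s+9)(s+8)). DC gain = 36/(9×8) = 0.5.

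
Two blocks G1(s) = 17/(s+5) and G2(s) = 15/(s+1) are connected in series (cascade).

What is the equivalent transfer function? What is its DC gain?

Series: multiply transfer functions. G_eq = 17/(s+5) × 15/(s+1) = 255/((s+5)(s+1)). DC gain = 255/(5×1) = 51.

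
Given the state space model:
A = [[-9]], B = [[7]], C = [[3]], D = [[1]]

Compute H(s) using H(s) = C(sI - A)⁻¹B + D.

(sI - A)⁻¹ = 1/(s + 9). H(s) = 3×7/(s + 9) + 1 = (s + 30)/(s + 9).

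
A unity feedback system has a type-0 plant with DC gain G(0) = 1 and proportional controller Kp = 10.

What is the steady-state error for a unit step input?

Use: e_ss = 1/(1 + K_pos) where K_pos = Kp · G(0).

K_pos = Kp · G(0) = 10 × 1 = 10. e_ss = 1/(1 + 10) = 0.0909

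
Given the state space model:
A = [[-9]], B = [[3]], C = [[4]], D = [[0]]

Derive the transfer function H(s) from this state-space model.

(sI - A)⁻¹ = 1/(s + 9). H(s) = 4 × 3/(s + 9) + 0 = 12/(s + 9).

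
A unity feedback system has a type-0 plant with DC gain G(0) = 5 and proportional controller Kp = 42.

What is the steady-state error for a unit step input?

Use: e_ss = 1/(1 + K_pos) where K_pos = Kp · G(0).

K_pos = Kp · G(0) = 42 × 5 = 210. e_ss = 1/(1 + 210) = 0.0047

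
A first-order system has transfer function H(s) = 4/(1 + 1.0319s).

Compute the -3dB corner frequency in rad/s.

Corner frequency = 1/τ = 1/1.0319 = 0.969 rad/s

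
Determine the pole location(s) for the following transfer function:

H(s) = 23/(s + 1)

Pole is where denominator = 0: s + 1 = 0, so s = -1.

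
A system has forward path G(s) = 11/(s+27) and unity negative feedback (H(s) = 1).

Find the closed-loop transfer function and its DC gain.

T(s) = G/(1+GH) = [11/(s+27)] / [1 + 11/(s+27)] = 11/(s+27+11) = 11/(s+38). DC gain = 11/38 = 0.2895.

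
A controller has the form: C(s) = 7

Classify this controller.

This is a Proportional (P) controller.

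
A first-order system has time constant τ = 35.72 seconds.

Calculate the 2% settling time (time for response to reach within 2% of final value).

For first-order system, 2% settling time ≈ 4τ = 4 × 35.72 = 142.88 s.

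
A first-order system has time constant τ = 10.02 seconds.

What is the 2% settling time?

For first-order system, 2% settling time ≈ 4τ = 4 × 10.02 = 40.08 s.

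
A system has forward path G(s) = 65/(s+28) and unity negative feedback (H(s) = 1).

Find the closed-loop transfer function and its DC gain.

T(s) = G/(1+GH) = [65/(s+28)] / [1 + 65/(s+28)] = 65/(s+28+65) = 65/(s+93). DC gain = 65/93 = 0.6989.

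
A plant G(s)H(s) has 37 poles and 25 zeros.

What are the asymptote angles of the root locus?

n - m = 37 - 25 = 12. Angles: θk = (2k + 1)·180°/12 = 15°, 45°, 75°, 105°, 135°, 165°, 195°, 225°, 255°, 285°, 315°, 345°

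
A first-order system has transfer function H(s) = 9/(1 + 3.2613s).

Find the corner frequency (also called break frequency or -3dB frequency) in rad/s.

Corner frequency = 1/τ = 1/3.2613 = 0.307 rad/s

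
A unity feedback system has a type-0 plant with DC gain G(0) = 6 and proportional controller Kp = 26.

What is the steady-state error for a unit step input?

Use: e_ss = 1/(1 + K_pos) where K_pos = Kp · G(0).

K_pos = Kp · G(0) = 26 × 6 = 156. e_ss = 1/(1 + 156) = 0.0064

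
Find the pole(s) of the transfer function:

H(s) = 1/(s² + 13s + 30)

Discriminant = 13² - 4×1×30 = 169 - 120 = 49 > 0, so two distinct real poles. Using quadratic formula: s = (-13 ± √49)/(2×1) = (-13 ± √49)/2, with √49 = 7. s₁ = -6/2 = -3, s₂ = -20/2 = -10. Poles: s₁ = -3, s₂ = -10.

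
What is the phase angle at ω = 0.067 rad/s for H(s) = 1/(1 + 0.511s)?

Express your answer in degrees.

Phase = -arctan(ωτ) = -arctan(0.067 × 0.511) = -2.0°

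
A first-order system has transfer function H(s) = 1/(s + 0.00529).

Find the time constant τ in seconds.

For H(s) = 1/(s + 1/τ), the pole is at -1/τ = -0.00529, so τ = 1/0.00529 = 189 s.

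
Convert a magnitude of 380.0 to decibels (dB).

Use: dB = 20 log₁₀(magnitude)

dB = 20 log₁₀(380.0) = 51.6 dB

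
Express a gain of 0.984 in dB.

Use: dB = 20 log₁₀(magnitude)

dB = 20 log₁₀(0.984) = -0.1 dB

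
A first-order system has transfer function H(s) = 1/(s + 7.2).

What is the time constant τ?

For H(s) = 1/(s + 1/τ), the pole is at -1/τ = -7.2, so τ = 1/7.2 = 0.1389 s.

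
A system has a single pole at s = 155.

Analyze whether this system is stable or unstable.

Pole at s = 155 is in the right half-plane. Unstable.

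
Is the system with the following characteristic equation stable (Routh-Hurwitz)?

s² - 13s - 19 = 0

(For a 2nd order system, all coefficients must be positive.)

Coefficients: 1, -13, -19. b=-13, c=-19 not positive, so system is unstable.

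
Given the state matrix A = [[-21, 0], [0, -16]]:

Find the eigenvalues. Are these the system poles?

For diagonal matrix, eigenvalues are diagonal entries: λ₁ = -21, λ₂ = -16. Eigenvalues of A = system poles.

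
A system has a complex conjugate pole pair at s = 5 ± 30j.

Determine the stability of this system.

Real part of poles is 5 (> 0, right half-plane). Unstable.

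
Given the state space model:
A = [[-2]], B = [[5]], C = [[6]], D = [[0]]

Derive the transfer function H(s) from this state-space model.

(sI - A)⁻¹ = 1/(s + 2). H(s) = 6 × 5/(s + 2) + 0 = 30/(s + 2).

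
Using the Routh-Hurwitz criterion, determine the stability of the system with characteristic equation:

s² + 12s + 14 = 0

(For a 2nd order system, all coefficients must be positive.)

Coefficients: 1, 12, 14. All positive, so system is stable.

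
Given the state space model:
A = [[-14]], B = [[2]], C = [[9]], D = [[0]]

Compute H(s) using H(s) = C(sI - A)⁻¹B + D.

(sI - A)⁻¹ = 1/(s + 14). H(s) = 9 × 2/(s + 14) + 0 = 18/(s + 14).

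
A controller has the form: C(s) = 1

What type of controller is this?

This is a Proportional (P) controller.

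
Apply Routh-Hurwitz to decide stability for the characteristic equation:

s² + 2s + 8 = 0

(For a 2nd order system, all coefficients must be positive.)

Coefficients: 1, 2, 8. All positive, so system is stable.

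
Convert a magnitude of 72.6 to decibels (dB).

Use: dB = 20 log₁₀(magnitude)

dB = 20 log₁₀(72.6) = 37.2 dB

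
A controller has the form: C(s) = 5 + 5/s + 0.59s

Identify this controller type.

This is a Proportional-Integral-Derivative (PID) controller.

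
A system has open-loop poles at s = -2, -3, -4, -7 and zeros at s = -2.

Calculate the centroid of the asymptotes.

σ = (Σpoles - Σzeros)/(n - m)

σ = (Σpoles - Σzeros)/(n - m) = (-16 - (-2))/(4 - 1) = -14/3 = -4.67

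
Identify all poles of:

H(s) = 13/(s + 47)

Pole is where denominator = 0: s + 47 = 0, so s = -47.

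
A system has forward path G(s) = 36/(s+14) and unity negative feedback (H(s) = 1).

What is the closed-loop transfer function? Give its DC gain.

T(s) = G/(1+GH) = [36/(s+14)] / [1 + 36/(s+14)] = 36/(s+14+36) = 36/(s+50). DC gain = 36/50 = 0.72.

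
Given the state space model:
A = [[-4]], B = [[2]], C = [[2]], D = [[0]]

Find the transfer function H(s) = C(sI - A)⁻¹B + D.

(sI - A)⁻¹ = 1/(s + 4). H(s) = 2 × 2/(s + 4) + 0 = 4/(s + 4).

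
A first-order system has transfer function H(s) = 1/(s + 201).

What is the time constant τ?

For H(s) = 1/(s + 1/τ), the pole is at -1/τ = -201, so τ = 1/201 = 0.0050 s.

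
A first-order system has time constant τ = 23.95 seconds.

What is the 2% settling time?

For first-order system, 2% settling time ≈ 4τ = 4 × 23.95 = 95.8 s.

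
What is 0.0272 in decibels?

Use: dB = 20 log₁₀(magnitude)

dB = 20 log₁₀(0.0272) = -31.3 dB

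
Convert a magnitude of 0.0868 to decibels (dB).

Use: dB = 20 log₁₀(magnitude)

dB = 20 log₁₀(0.0868) = -21.2 dB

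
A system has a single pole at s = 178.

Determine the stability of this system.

Pole at s = 178 is in the right half-plane. Unstable.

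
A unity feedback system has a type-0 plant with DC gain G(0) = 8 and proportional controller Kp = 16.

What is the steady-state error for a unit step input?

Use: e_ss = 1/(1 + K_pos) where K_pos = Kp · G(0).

K_pos = Kp · G(0) = 16 × 8 = 128. e_ss = 1/(1 + 128) = 0.0078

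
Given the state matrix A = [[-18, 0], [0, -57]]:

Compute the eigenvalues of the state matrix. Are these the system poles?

For diagonal matrix, eigenvalues are diagonal entries: λ₁ = -18, λ₂ = -57. Eigenvalues of A = system poles.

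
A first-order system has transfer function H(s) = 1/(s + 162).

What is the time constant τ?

For H(s) = 1/(s + 1/τ), the pole is at -1/τ = -162, so τ = 1/162 = 0.0062 s.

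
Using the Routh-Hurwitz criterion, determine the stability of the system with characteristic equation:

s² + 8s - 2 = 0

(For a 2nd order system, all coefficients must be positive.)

Coefficients: 1, 8, -2. c=-2 not positive, so system is unstable.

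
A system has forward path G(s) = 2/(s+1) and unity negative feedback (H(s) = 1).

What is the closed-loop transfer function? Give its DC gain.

T(s) = G/(1+GH) = [2/(s+1)] / [1 + 2/(s+1)] = 2/(s+1+2) = 2/(s+3). DC gain = 2/3 = 0.6667.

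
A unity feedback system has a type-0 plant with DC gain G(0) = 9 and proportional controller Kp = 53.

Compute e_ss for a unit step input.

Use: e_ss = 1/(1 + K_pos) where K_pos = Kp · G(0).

K_pos = Kp · G(0) = 53 × 9 = 477. e_ss = 1/(1 + 477) = 0.0021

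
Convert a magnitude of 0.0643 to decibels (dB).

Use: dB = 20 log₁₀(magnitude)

dB = 20 log₁₀(0.0643) = -23.8 dB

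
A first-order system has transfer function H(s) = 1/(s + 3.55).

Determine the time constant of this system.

For H(s) = 1/(s + 1/τ), the pole is at -1/τ = -3.55, so τ = 1/3.55 = 0.2817 s.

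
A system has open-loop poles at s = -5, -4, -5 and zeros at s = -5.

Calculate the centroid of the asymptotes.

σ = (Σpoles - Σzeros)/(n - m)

σ = (Σpoles - Σzeros)/(n - m) = (-14 - (-5))/(3 - 1) = -9/2 = -4.5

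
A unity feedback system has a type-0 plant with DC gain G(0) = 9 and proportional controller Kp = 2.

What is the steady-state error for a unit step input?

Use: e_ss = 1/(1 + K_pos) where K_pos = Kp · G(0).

K_pos = Kp · G(0) = 2 × 9 = 18. e_ss = 1/(1 + 18) = 0.0526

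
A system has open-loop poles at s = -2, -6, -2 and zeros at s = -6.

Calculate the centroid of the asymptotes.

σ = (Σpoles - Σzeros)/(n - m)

σ = (Σpoles - Σzeros)/(n - m) = (-10 - (-6))/(3 - 1) = -4/2 = -2.0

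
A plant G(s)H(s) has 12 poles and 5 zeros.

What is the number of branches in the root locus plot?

Root locus has n branches where n = number of poles = 12.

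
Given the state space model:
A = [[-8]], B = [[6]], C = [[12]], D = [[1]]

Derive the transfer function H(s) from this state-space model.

(sI - A)⁻¹ = 1/(s + 8). H(s) = 12×6/(s + 8) + 1 = (s + 80)/(s + 8).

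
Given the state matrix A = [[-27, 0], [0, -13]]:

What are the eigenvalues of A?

For diagonal matrix, eigenvalues are diagonal entries: λ₁ = -27, λ₂ = -13.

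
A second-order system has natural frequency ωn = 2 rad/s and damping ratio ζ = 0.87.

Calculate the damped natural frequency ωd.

ωd = ωn√(1 - ζ²) = 2√(1 - 0.87²) = 0.99 rad/s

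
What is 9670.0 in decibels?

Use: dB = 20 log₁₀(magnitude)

dB = 20 log₁₀(9670.0) = 79.7 dB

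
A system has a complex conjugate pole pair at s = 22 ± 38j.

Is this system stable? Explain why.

Real part of poles is 22 (> 0, right half-plane). Unstable.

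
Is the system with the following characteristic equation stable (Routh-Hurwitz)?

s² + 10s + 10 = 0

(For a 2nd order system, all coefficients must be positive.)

Coefficients: 1, 10, 10. All positive, so system is stable.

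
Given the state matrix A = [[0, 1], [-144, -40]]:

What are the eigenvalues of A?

det(A - λI) = λ² - (-40)λ + 144 = (λ - (-36))(λ - (-4)). Eigenvalues: -36, -4.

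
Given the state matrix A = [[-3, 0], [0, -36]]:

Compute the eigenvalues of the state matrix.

For diagonal matrix, eigenvalues are diagonal entries: λ₁ = -3, λ₂ = -36.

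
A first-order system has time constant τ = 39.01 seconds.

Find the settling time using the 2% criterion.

For first-order system, 2% settling time ≈ 4τ = 4 × 39.01 = 156.04 s.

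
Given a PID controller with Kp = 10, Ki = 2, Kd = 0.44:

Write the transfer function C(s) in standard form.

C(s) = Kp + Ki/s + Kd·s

Substituting values: C(s) = 10 + 2/s + 0.44s = (0.44s² + 10s + 2)/s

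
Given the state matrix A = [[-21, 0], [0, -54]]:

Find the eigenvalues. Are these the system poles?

For diagonal matrix, eigenvalues are diagonal entries: λ₁ = -21, λ₂ = -54. Eigenvalues of A = system poles.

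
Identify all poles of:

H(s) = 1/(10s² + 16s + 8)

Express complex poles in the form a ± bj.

Discriminant = 16² - 4×10×8 = 256 - 320 = -64 < 0, so the poles are a complex conjugate pair s = (-16 ± j√64)/(2×10). Real part = -16/(2×10) = -16/20 = -0.8; imaginary part = ±√64/(2×10) = 8/20 = 0.4. Poles: s = -0.8 ± 0.4j.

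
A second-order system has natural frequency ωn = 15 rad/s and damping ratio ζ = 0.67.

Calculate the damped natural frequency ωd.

ωd = ωn√(1 - ζ²) = 15√(1 - 0.67²) = 11.14 rad/s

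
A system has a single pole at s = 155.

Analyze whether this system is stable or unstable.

Pole at s = 155 is in the right half-plane. Unstable.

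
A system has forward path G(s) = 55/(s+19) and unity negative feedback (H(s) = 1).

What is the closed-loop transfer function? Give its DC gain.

T(s) = G/(1+GH) = [55/(s+19)] / [1 + 55/(s+19)] = 55/(s+19+55) = 55/(s+74). DC gain = 55/74 = 0.7432.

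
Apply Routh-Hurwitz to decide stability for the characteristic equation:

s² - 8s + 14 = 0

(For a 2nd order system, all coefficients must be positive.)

Coefficients: 1, -8, 14. b=-8 not positive, so system is unstable.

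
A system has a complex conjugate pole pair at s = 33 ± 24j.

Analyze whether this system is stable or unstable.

Real part of poles is 33 (> 0, right half-plane). Unstable.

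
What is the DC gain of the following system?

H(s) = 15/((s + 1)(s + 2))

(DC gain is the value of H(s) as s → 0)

DC gain = H(0) = 15/(1 × 2) = 15/2 = 7.5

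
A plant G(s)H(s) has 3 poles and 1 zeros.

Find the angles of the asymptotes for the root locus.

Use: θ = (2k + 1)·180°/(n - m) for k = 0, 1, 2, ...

n - m = 3 - 1 = 2. Angles: θk = (2k + 1)·180°/2 = 90°, 270°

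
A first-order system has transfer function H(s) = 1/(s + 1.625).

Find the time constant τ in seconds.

For H(s) = 1/(s + 1/τ), the pole is at -1/τ = -1.625, so τ = 1/1.625 = 0.6154 s.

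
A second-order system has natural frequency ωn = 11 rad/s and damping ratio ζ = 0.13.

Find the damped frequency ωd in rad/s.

ωd = ωn√(1 - ζ²) = 11√(1 - 0.13²) = 10.91 rad/s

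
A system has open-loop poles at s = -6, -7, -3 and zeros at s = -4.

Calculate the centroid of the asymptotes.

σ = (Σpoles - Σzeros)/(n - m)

σ = (Σpoles - Σzeros)/(n - m) = (-16 - (-4))/(3 - 1) = -12/2 = -6.0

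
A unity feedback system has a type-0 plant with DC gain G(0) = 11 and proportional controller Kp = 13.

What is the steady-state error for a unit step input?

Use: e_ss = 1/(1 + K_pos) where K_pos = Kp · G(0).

K_pos = Kp · G(0) = 13 × 11 = 143. e_ss = 1/(1 + 143) = 0.0069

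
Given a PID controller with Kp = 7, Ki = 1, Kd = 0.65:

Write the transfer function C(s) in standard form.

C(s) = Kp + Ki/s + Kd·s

Substituting values: C(s) = 7 + 1/s + 0.65s = (0.65s² + 7s + 1)/s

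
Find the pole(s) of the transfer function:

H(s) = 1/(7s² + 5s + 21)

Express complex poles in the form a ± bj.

Discriminant = 5² - 4×7×21 = 25 - 588 = -563 < 0, so the poles are a complex conjugate pair s = (-5 ± j√563)/(2×7). Real part = -5/(2×7) = -5/14 ≈ -0.3571; imaginary part = ±√563/(2×7) ≈ 1.6948. Poles: s = -0.3571 ± 1.6948j.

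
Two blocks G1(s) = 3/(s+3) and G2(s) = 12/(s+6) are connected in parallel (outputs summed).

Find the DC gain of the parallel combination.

Parallel: G_eq = G1 + G2. DC gain = G1(0) + G2(0) = 3/3 + 12/6 = 1 + 2 = 3.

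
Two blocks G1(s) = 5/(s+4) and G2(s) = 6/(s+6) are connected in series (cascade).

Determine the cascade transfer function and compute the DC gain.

Series: multiply transfer functions. G_eq = 5/(s+4) × 6/(s+6) = 30/((s+4)(s+6)). DC gain = 30/(4×6) = 1.25.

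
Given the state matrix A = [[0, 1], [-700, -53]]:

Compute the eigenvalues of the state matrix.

det(A - λI) = λ² - (-53)λ + 700 = (λ - (-28))(λ - (-25)). Eigenvalues: -28, -25.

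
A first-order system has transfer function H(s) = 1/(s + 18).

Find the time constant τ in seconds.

For H(s) = 1/(s + 1/τ), the pole is at -1/τ = -18, so τ = 1/18 = 0.0556 s.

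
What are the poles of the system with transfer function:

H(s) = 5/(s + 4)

Pole is where denominator = 0: s + 4 = 0, so s = -4.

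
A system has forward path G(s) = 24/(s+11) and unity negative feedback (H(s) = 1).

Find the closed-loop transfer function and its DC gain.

T(s) = G/(1+GH) = [24/(s+11)] / [1 + 24/(s+11)] = 24/(s+11+24) = 24/(s+35). DC gain = 24/35 = 0.6857.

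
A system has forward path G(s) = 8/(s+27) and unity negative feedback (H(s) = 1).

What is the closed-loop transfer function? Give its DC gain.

T(s) = G/(1+GH) = [8/(s+27)] / [1 + 8/(s+27)] = 8/(s+27+8) = 8/(s+35). DC gain = 8/35 = 0.2286.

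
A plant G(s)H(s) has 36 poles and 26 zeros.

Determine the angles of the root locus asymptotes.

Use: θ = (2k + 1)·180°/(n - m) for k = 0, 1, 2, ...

n - m = 36 - 26 = 10. Angles: θk = (2k + 1)·180°/10 = 18°, 54°, 90°, 126°, 162°, 198°, 234°, 270°, 306°, 342°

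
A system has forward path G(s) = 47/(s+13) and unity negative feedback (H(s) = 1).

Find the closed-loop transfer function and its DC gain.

T(s) = G/(1+GH) = [47/(s+13)] / [1 + 47/(s+13)] = 47/(s+13+47) = 47/(s+60). DC gain = 47/60 = 0.7833.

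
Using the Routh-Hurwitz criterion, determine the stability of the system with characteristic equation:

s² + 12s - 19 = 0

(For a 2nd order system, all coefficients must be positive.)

Coefficients: 1, 12, -19. c=-19 not positive, so system is unstable.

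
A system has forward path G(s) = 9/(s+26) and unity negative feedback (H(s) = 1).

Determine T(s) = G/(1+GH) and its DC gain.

T(s) = G/(1+GH) = [9/(s+26)] / [1 + 9/(s+26)] = 9/(s+26+9) = 9/(s+35). DC gain = 9/35 = 0.2571.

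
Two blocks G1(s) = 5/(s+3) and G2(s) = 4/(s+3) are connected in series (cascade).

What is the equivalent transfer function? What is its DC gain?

Series: multiply transfer functions. G_eq = 5/(s+3) × 4/(s+3) = 20/((s+3)(s+3)). DC gain = 20/(3×3) = 2.2222.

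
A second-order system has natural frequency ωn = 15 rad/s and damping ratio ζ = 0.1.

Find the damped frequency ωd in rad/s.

ωd = ωn√(1 - ζ²) = 15√(1 - 0.1²) = 14.92 rad/s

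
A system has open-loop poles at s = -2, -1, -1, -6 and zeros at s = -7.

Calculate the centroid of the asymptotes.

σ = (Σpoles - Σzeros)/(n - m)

σ = (Σpoles - Σzeros)/(n - m) = (-10 - (-7))/(4 - 1) = -3/3 = -1.0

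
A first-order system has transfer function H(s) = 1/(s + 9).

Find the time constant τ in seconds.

For H(s) = 1/(s + 1/τ), the pole is at -1/τ = -9, so τ = 1/9 = 0.1111 s.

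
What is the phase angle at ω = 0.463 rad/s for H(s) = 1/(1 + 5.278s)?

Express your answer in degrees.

Phase = -arctan(ωτ) = -arctan(0.463 × 5.278) = -67.7°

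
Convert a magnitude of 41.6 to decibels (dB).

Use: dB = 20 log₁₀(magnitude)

dB = 20 log₁₀(41.6) = 32.4 dB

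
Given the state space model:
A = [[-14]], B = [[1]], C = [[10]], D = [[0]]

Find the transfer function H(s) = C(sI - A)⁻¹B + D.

(sI - A)⁻¹ = 1/(s + 14). H(s) = 10 × 1/(s + 14) + 0 = 10/(s + 14).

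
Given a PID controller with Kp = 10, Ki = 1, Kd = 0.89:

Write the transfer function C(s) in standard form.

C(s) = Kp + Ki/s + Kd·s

Substituting values: C(s) = 10 + 1/s + 0.89s = (0.89s² + 10s + 1)/s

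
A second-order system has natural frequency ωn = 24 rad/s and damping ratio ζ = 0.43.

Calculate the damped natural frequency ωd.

ωd = ωn√(1 - ζ²) = 24√(1 - 0.43²) = 21.67 rad/s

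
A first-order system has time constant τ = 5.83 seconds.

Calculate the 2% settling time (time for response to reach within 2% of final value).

For first-order system, 2% settling time ≈ 4τ = 4 × 5.83 = 23.32 s.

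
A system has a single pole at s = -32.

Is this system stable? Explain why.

Pole at s = -32 is in the left half-plane. Stable.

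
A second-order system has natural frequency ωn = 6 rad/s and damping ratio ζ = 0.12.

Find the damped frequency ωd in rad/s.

ωd = ωn√(1 - ζ²) = 6√(1 - 0.12²) = 5.96 rad/s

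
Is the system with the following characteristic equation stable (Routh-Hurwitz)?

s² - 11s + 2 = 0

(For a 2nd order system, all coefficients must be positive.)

Coefficients: 1, -11, 2. b=-11 not positive, so system is unstable.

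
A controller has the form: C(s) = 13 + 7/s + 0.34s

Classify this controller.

This is a Proportional-Integral-Derivative (PID) controller.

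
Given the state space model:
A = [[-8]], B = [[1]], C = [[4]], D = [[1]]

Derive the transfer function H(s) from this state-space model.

(sI - A)⁻¹ = 1/(s + 8). H(s) = 4×1/(s + 8) + 1 = (s + 12)/(s + 8).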